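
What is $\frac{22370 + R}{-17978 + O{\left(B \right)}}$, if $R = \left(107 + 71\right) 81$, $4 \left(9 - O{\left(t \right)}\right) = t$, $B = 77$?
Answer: $- \frac{272}{133} \approx -2.0451$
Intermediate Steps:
$O{\left(t \right)} = 9 - \frac{t}{4}$
$R = 14418$ ($R = 178 \cdot 81 = 14418$)
$\frac{22370 + R}{-17978 + O{\left(B \right)}} = \frac{22370 + 14418}{-17978 + \left(9 - \frac{77}{4}\right)} = \frac{36788}{-17978 + \left(9 - \frac{77}{4}\right)} = \frac{36788}{-17978 - \frac{41}{4}} = \frac{36788}{- \frac{71953}{4}} = 36788 \left(- \frac{4}{71953}\right) = - \frac{272}{133}$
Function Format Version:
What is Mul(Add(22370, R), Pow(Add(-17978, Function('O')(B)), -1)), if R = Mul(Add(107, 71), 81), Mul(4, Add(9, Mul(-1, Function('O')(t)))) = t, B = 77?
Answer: Rational(-272, 133) ≈ -2.0451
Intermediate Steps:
Function('O')(t) = Add(9, Mul(Rational(-1, 4), t))
R = 14418 (R = Mul(178, 81) = 14418)
Mul(Add(22370, R), Pow(Add(-17978, Function('O')(B)), -1)) = Mul(Add(22370, 14418), Pow(Add(-17978, Add(9, Mul(Rational(-1, 4), 77))), -1)) = Mul(36788, Pow(Add(-17978, Add(9, Rational(-77, 4))), -1)) = Mul(36788, Pow(Add(-17978, Rational(-41, 4)), -1)) = Mul(36788, Pow(Rational(-71953, 4), -1)) = Mul(36788, Rational(-4, 71953)) = Rational(-272, 133)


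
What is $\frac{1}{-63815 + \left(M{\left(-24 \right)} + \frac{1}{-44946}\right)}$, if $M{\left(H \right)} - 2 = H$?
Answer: $- \frac{44946}{2869217803} \approx -1.5665 \cdot 10^{-5}$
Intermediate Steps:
$M{\left(H \right)} = 2 + H$
$\frac{1}{-63815 + \left(M{\left(-24 \right)} + \frac{1}{-44946}\right)} = \frac{1}{-63815 + \left(\left(2 - 24\right) + \frac{1}{-44946}\right)} = \frac{1}{-63815 - \frac{988813}{44946}} = \frac{1}{- \frac{2869217803}{44946}} = - \frac{44946}{2869217803}$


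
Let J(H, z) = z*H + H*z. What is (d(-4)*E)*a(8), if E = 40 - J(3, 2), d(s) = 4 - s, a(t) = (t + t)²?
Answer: 57344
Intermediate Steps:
J(H, z) = 2*H*z (J(H, z) = H*z + H*z = 2*H*z)
a(t) = 4*t² (a(t) = (2*t)² = 4*t²)
E = 28 (E = 40 - 2*3*2 = 40 - 1*12 = 40 - 12 = 28)
(d(-4)*E)*a(8) = ((4 - 1*(-4))*28)*(4*8²) = ((4 + 4)*28)*(4*64) = (8*28)*256 = 224*256 = 57344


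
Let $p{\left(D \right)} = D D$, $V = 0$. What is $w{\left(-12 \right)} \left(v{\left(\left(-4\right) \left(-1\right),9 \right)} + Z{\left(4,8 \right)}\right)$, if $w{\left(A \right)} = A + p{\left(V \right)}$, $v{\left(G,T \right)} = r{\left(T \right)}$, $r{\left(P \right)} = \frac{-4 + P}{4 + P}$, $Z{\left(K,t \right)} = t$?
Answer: $- \frac{1308}{13} \approx -100.62$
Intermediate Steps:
$p{\left(D \right)} = D^{2}$
$r{\left(P \right)} = \frac{-4 + P}{4 + P}$
$v{\left(G,T \right)} = \frac{-4 + T}{4 + T}$
$w{\left(A \right)} = A$ ($w{\left(A \right)} = A + 0^{2} = A + 0 = A$)
$w{\left(-12 \right)} \left(v{\left(\left(-4\right) \left(-1\right),9 \right)} + Z{\left(4,8 \right)}\right) = - 12 \left(\frac{-4 + 9}{4 + 9} + 8\right) = - 12 \left(\frac{1}{13} \cdot 5 + 8\right) = - 12 \left(\frac{5}{13} + 8\right) = \left(-12\right) \frac{109}{13} = - \frac{1308}{13}$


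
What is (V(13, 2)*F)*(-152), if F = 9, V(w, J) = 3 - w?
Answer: 13680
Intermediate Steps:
(V(13, 2)*F)*(-152) = ((3 - 1*13)*9)*(-152) = ((3 - 13)*9)*(-152) = -10*9*(-152) = -90*(-152) = 13680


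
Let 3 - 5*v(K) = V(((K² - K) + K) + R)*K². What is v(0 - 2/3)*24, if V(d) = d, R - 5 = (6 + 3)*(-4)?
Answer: 10744/135 ≈ 79.585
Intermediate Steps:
R = -31 (R = 5 + (6 + 3)*(-4) = 5 + 9*(-4) = 5 - 36 = -31)
v(K) = ⅗ - K²*(-31 + K²)/5 (v(K) = ⅗ - (((K² - K) + K) - 31)*K²/5 = ⅗ - (K² - 31)*K²/5 = ⅗ - (-31 + K²)*K²/5 = ⅗ - K²*(-31 + K²)/5)
v(0 - 2/3)*24 = (⅗ + (0 - 2/3)²*(31 - (0 - 2/3)²)/5)*24 = (⅗ + (0 - 1*⅔)²*(31 - (0 - 1*⅔)²)/5)*24 = (⅗ + (0 - ⅔)²*(31 - (0 - ⅔)²)/5)*24 = (⅗ + (-⅔)²*(31 - (-⅔)²)/5)*24 = (⅗ + (⅕)*(4/9)*(31 - 1*4/9))*24 = (⅗ + (⅕)*(4/9)*(31 - 4/9))*24 = (⅗ + (⅕)*(4/9)*(275/9))*24 = (⅗ + 220/81)*24 = (1343/405)*24 = 10744/135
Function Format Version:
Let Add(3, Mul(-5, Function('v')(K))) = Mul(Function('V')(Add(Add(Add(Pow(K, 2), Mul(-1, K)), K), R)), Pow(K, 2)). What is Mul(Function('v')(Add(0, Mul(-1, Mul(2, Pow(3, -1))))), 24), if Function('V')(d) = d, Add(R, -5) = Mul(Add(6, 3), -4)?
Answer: Rational(10744, 135) ≈ 79.585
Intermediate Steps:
R = -31 (R = Add(5, Mul(Add(6, 3), -4)) = Add(5, Mul(9, -4)) = Add(5, -36) = -31)
Function('v')(K) = Add(Rational(3, 5), Mul(Rational(-1, 5), Pow(K, 2), Add(-31, Pow(K, 2)))) (Function('v')(K) = Add(Rational(3, 5), Mul(Rational(-1, 5), Mul(Add(Add(Add(Pow(K, 2), Mul(-1, K)), K), -31), Pow(K, 2)))) = Add(Rational(3, 5), Mul(Rational(-1, 5), Mul(Add(Pow(K, 2), -31), Pow(K, 2)))) = Add(Rational(3, 5), Mul(Rational(-1, 5), Mul(Add(-31, Pow(K, 2)), Pow(K, 2)))) = Add(Rational(3, 5), Mul(Rational(-1, 5), Mul(Pow(K, 2), Add(-31, Pow(K, 2))))) = Add(Rational(3, 5), Mul(Rational(-1, 5), Pow(K, 2), Add(-31, Pow(K, 2)))))
Mul(Function('v')(Add(0, Mul(-1, Mul(2, Pow(3, -1))))), 24) = Mul(Add(Rational(3, 5), Mul(Rational(1, 5), Pow(Add(0, Mul(-1, Mul(2, Pow(3, -1)))), 2), Add(31, Mul(-1, Pow(Add(0, Mul(-1, Mul(2, Pow(3, -1)))), 2))))), 24) = Mul(Add(Rational(3, 5), Mul(Rational(1, 5), Pow(Add(0, Mul(-1, Mul(2, Rational(1, 3)))), 2), Add(31, Mul(-1, Pow(Add(0, Mul(-1, Mul(2, Rational(1, 3)))), 2))))), 24) = Mul(Add(Rational(3, 5), Mul(Rational(1, 5), Pow(Add(0, Mul(-1, Rational(2, 3))), 2), Add(31, Mul(-1, Pow(Add(0, Mul(-1, Rational(2, 3))), 2))))), 24) = Mul(Add(Rational(3, 5), Mul(Rational(1, 5), Pow(Add(0, Rational(-2, 3)), 2), Add(31, Mul(-1, Pow(Add(0, Rational(-2, 3)), 2))))), 24) = Mul(Add(Rational(3, 5), Mul(Rational(1, 5), Pow(Rational(-2, 3), 2), Add(31, Mul(-1, Pow(Rational(-2, 3), 2))))), 24) = Mul(Add(Rational(3, 5), Mul(Rational(1, 5), Rational(4, 9), Add(31, Mul(-1, Rational(4, 9))))), 24) = Mul(Add(Rational(3, 5), Mul(Rational(1, 5), Rational(4, 9), Add(31, Rational(-4, 9)))), 24) = Mul(Add(Rational(3, 5), Mul(Rational(1, 5), Rational(4, 9), Rational(275, 9))), 24) = Mul(Add(Rational(3, 5), Rational(220, 81)), 24) = Mul(Rational(1343, 405), 24) = Rational(10744, 135)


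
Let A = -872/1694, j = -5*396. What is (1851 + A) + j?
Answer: -109699/847 ≈ -129.51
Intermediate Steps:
j = -1980
A = -436/847 (A = -872*1/1694 = -436/847 ≈ -0.51476)
(1851 + A) + j = (1851 - 436/847) - 1980 = 1567361/847 - 1980 = -109699/847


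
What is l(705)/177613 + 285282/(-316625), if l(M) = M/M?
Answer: -50669475241/56236716125 ≈ -0.90100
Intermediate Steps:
l(M) = 1
l(705)/177613 + 285282/(-316625) = 1/177613 + 285282/(-316625) = 1*(1/177613) + 285282*(-1/316625) = 1/177613 - 285282/316625 = -50669475241/56236716125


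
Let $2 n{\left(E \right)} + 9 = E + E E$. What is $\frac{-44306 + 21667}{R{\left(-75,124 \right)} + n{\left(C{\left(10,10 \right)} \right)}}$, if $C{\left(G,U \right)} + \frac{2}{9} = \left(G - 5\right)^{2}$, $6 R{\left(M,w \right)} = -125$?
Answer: $- \frac{1833759}{23816} \approx -76.997$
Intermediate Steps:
$R{\left(M,w \right)} = - \frac{125}{6}$ ($R{\left(M,w \right)} = \frac{1}{6} \left(-125\right) = - \frac{125}{6}$)
$C{\left(G,U \right)} = - \frac{2}{9} + \left(-5 + G\right)^{2}$ ($C{\left(G,U \right)} = - \frac{2}{9} + \left(G - 5\right)^{2} = - \frac{2}{9} + \left(-5 + G\right)^{2}$)
$n{\left(E \right)} = - \frac{9}{2} + \frac{E}{2} + \frac{E^{2}}{2}$ ($n{\left(E \right)} = - \frac{9}{2} + \frac{E + E E}{2} = - \frac{9}{2} + \frac{E + E^{2}}{2} = - \frac{9}{2} + \left(\frac{E}{2} + \frac{E^{2}}{2}\right) = - \frac{9}{2} + \frac{E}{2} + \frac{E^{2}}{2}$)
$\frac{-44306 + 21667}{R{\left(-75,124 \right)} + n{\left(C{\left(10,10 \right)} \right)}} = \frac{-44306 + 21667}{- \frac{125}{6} + \left(- \frac{9}{2} + \frac{- \frac{2}{9} + \left(-5 + 10\right)^{2}}{2} + \frac{\left(- \frac{2}{9} + \left(-5 + 10\right)^{2}\right)^{2}}{2}\right)} = - \frac{22639}{- \frac{125}{6} + \left(- \frac{9}{2} + \frac{- \frac{2}{9} + 5^{2}}{2} + \frac{\left(- \frac{2}{9} + 5^{2}\right)^{2}}{2}\right)} = - \frac{22639}{- \frac{125}{6} + \left(- \frac{9}{2} + \frac{- \frac{2}{9} + 25}{2} + \frac{\left(- \frac{2}{9} + 25\right)^{2}}{2}\right)} = - \frac{22639}{- \frac{125}{6} + \left(- \frac{9}{2} + \frac{1}{2} \cdot \frac{223}{9} + \frac{\left(\frac{223}{9}\right)^{2}}{2}\right)} = - \frac{22639}{- \frac{125}{6} + \left(- \frac{9}{2} + \frac{223}{18} + \frac{1}{2} \cdot \frac{49729}{81}\right)} = - \frac{22639}{- \frac{125}{6} + \left(- \frac{9}{2} + \frac{223}{18} + \frac{49729}{162}\right)} = - \frac{22639}{- \frac{125}{6} + \frac{51007}{162}} = - \frac{22639}{\frac{23816}{81}} = \left(-22639\right) \frac{81}{23816} = - \frac{1833759}{23816}$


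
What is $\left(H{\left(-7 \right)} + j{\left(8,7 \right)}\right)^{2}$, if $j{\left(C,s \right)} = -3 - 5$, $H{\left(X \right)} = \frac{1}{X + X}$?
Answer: $\frac{12769}{196} \approx 65.148$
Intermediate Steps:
$H{\left(X \right)} = \frac{1}{2 X}$
$j{\left(C,s \right)} = -8$ ($j{\left(C,s \right)} = -3 - 5 = -8$)
$\left(H{\left(-7 \right)} + j{\left(8,7 \right)}\right)^{2} = \left(\frac{1}{2 \left(-7\right)} - 8\right)^{2} = \left(\frac{1}{2} \left(- \frac{1}{7}\right) - 8\right)^{2} = \left(- \frac{1}{14} - 8\right)^{2} = \left(- \frac{113}{14}\right)^{2} = \frac{12769}{196}$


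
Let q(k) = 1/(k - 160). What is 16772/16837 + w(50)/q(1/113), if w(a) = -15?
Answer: 40423337/16837 ≈ 2400.9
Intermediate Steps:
q(k) = 1/(-160 + k)
16772/16837 + w(50)/q(1/113) = 16772/16837 - 15/(1/(-160 + 1/113)) = 16772*(1/16837) - 15/(1/(-160 + 1/113)) = 16772/16837 - 15/(1/(-18079/113)) = 16772/16837 - 15/(-113/18079) = 16772/16837 - 15*(-18079/113) = 16772/16837 + 271185/113 = 40423337/16837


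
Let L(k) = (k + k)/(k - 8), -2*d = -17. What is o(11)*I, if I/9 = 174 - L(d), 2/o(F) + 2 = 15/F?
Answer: -3960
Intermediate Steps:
d = 17/2 (d = -½*(-17) = 17/2 ≈ 8.5000)
L(k) = 2*k/(-8 + k) (L(k) = (2*k)/(-8 + k) = 2*k/(-8 + k))
o(F) = 2/(-2 + 15/F)
I = 1260 (I = 9*(174 - 2*17/(2*(-8 + 17/2))) = 9*(174 - 2*17/(2*½)) = 9*(174 - 2*17*2/2) = 9*(174 - 1*34) = 9*(174 - 34) = 9*140 = 1260)
o(11)*I = -2*11/(-15 + 2*11)*1260 = -2*11/(-15 + 22)*1260 = -2*11/7*1260 = -2*11*⅐*1260 = -22/7*1260 = -3960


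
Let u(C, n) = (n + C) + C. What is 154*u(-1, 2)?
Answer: 0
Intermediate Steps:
u(C, n) = n + 2*C (u(C, n) = (C + n) + C = n + 2*C)
154*u(-1, 2) = 154*(2 + 2*(-1)) = 154*(2 - 2) = 154*0 = 0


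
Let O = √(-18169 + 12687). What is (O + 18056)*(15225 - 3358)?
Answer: 214270552 + 11867*I*√5482 ≈ 2.1427e+8 + 8.7864e+5*I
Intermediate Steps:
O = I*√5482 (O = √(-5482) = I*√5482 ≈ 74.041*I)
(O + 18056)*(15225 - 3358) = (I*√5482 + 18056)*(15225 - 3358) = (18056 + I*√5482)*11867 = 214270552 + 11867*I*√5482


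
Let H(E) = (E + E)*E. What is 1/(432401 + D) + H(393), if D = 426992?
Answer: 265464778915/859393 ≈ 3.0890e+5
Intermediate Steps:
H(E) = 2*E² (H(E) = (2*E)*E = 2*E²)
1/(432401 + D) + H(393) = 1/(432401 + 426992) + 2*393² = 1/859393 + 2*154449 = 1/859393 + 308898 = 265464778915/859393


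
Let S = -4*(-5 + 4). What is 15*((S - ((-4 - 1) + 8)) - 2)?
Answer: -15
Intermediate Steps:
S = 4 (S = -4*(-1) = 4)
15*((S - ((-4 - 1) + 8)) - 2) = 15*((4 - ((-4 - 1) + 8)) - 2) = 15*((4 - (-5 + 8)) - 2) = 15*((4 - 1*3) - 2) = 15*((4 - 3) - 2) = 15*(1 - 2) = 15*(-1) = -15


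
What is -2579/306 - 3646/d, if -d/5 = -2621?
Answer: -34913471/4010130 ≈ -8.7063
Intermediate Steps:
d = 13105 (d = -5*(-2621) = 13105)
-2579/306 - 3646/d = -2579/306 - 3646/13105 = -34913471/4010130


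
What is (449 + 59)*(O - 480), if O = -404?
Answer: -449072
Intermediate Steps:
(449 + 59)*(O - 480) = (449 + 59)*(-404 - 480) = 508*(-884) = -449072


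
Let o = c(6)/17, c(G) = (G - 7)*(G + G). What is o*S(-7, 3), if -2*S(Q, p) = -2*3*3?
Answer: -108/17 ≈ -6.3529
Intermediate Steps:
c(G) = 2*G*(-7 + G) (c(G) = (-7 + G)*(2*G) = 2*G*(-7 + G))
S(Q, p) = 9 (S(Q, p) = -(-2*3)*3/2 = -(-3)*3 = -1/2*(-18) = 9)
o = -12/17 (o = (2*6*(-7 + 6))/17 = (2*6*(-1))*(1/17) = -12*1/17 = -12/17 ≈ -0.70588)
o*S(-7, 3) = -12/17*9 = -108/17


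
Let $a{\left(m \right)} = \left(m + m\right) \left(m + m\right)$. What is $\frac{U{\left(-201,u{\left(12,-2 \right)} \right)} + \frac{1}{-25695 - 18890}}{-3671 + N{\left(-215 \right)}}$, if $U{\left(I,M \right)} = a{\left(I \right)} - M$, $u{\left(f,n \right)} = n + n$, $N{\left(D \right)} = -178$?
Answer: $- \frac{7205292679}{171607665} \approx -41.987$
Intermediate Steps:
$a{\left(m \right)} = 4 m^{2}$ ($a{\left(m \right)} = 2 m 2 m = 4 m^{2}$)
$u{\left(f,n \right)} = 2 n$
$U{\left(I,M \right)} = - M + 4 I^{2}$ ($U{\left(I,M \right)} = 4 I^{2} - M = - M + 4 I^{2}$)
$\frac{U{\left(-201,u{\left(12,-2 \right)} \right)} + \frac{1}{-25695 - 18890}}{-3671 + N{\left(-215 \right)}} = \frac{\left(- 2 \left(-2\right) + 4 \left(-201\right)^{2}\right) + \frac{1}{-25695 - 18890}}{-3671 - 178} = \frac{\left(\left(-1\right) \left(-4\right) + 4 \cdot 40401\right) + \frac{1}{-44585}}{-3849} = \left(\left(4 + 161604\right) - \frac{1}{44585}\right) \left(- \frac{1}{3849}\right) = \left(161608 - \frac{1}{44585}\right) \left(- \frac{1}{3849}\right) = \frac{7205292679}{44585} \left(- \frac{1}{3849}\right) = - \frac{7205292679}{171607665}$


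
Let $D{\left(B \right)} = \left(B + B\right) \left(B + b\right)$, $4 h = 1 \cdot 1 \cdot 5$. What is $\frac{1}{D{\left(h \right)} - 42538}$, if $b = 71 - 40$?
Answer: $- \frac{8}{339659} \approx -2.3553 \cdot 10^{-5}$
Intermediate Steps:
$b = 31$ ($b = 71 - 40 = 31$)
$h = \frac{5}{4}$ ($h = \frac{1 \cdot 1 \cdot 5}{4} = \frac{1 \cdot 5}{4} = \frac{1}{4} \cdot 5 = \frac{5}{4} \approx 1.25$)
$D{\left(B \right)} = 2 B \left(31 + B\right)$ ($D{\left(B \right)} = \left(B + B\right) \left(B + 31\right) = 2 B \left(31 + B\right)$)
$\frac{1}{D{\left(h \right)} - 42538} = \frac{1}{2 \cdot \frac{5}{4} \left(31 + \frac{5}{4}\right) - 42538} = \frac{1}{2 \cdot \frac{5}{4} \cdot \frac{129}{4} - 42538} = \frac{1}{\frac{645}{8} - 42538} = \frac{1}{- \frac{339659}{8}} = - \frac{8}{339659}$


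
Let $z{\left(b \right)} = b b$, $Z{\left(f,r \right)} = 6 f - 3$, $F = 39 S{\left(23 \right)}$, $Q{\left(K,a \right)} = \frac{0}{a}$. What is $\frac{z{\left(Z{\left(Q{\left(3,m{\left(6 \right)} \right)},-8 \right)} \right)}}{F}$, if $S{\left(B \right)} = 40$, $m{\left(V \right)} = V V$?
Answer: $\frac{3}{520} \approx 0.0057692$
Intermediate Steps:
$m{\left(V \right)} = V^{2}$
$Q{\left(K,a \right)} = 0$
$F = 1560$ ($F = 39 \cdot 40 = 1560$)
$Z{\left(f,r \right)} = -3 + 6 f$
$z{\left(b \right)} = b^{2}$
$\frac{z{\left(Z{\left(Q{\left(3,m{\left(6 \right)} \right)},-8 \right)} \right)}}{F} = \frac{\left(-3 + 6 \cdot 0\right)^{2}}{1560} = \left(-3 + 0\right)^{2} \cdot \frac{1}{1560} = \left(-3\right)^{2} \cdot \frac{1}{1560} = 9 \cdot \frac{1}{1560} = \frac{3}{520}$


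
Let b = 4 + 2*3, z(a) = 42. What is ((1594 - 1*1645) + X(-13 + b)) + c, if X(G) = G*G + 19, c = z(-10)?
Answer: 19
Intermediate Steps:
c = 42
b = 10 (b = 4 + 6 = 10)
X(G) = 19 + G² (X(G) = G² + 19 = 19 + G²)
((1594 - 1*1645) + X(-13 + b)) + c = ((1594 - 1*1645) + (19 + (-13 + 10)²)) + 42 = ((1594 - 1645) + (19 + (-3)²)) + 42 = (-51 + (19 + 9)) + 42 = (-51 + 28) + 42 = -23 + 42 = 19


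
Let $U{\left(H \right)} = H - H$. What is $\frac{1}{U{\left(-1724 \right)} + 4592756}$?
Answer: $\frac{1}{4592756} \approx 2.1773 \cdot 10^{-7}$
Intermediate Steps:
$U{\left(H \right)} = 0$
$\frac{1}{U{\left(-1724 \right)} + 4592756} = \frac{1}{0 + 4592756} = \frac{1}{4592756}$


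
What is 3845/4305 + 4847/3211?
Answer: 6642526/2764671 ≈ 2.4026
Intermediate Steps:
3845/4305 + 4847/3211 = 3845*(1/4305) + 4847*(1/3211) = 769/861 + 4847/3211 = 6642526/2764671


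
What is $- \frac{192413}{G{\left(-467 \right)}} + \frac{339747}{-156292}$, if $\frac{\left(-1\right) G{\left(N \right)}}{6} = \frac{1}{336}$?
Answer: $\frac{1684065965629}{156292} \approx 1.0775 \cdot 10^{7}$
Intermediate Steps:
$G{\left(N \right)} = - \frac{1}{56}$ ($G{\left(N \right)} = - \frac{6}{336} = \left(-6\right) \frac{1}{336} = - \frac{1}{56}$)
$- \frac{192413}{G{\left(-467 \right)}} + \frac{339747}{-156292} = - \frac{192413}{- \frac{1}{56}} + \frac{339747}{-156292} = \left(-192413\right) \left(-56\right) + 339747 \left(- \frac{1}{156292}\right) = 10775128 - \frac{339747}{156292} = \frac{1684065965629}{156292}$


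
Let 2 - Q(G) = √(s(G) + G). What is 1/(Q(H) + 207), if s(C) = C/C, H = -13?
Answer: 209/43693 + 2*I*√3/43693 ≈ 0.0047834 + 7.9283e-5*I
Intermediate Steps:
s(C) = 1
Q(G) = 2 - √(1 + G)
1/(Q(H) + 207) = 1/((2 - √(1 - 13)) + 207) = 1/((2 - √(-12)) + 207) = 1/((2 - 2*I*√3) + 207) = 1/(209 - 2*I*√3)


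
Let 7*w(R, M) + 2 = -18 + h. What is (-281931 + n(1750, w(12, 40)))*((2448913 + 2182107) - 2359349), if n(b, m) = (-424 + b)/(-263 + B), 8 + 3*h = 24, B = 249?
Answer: -4484687454780/7 ≈ -6.4067e+11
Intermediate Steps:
h = 16/3 (h = -8/3 + (⅓)*24 = -8/3 + 8 = 16/3 ≈ 5.3333)
w(R, M) = -44/21 (w(R, M) = -2/7 + (-18 + 16/3)/7 = -2/7 + (⅐)*(-38/3) = -2/7 - 38/21 = -44/21)
n(b, m) = 212/7 - b/14 (n(b, m) = (-424 + b)/(-263 + 249) = (-424 + b)/(-14) = (-424 + b)*(-1/14) = 212/7 - b/14)
(-281931 + n(1750, w(12, 40)))*((2448913 + 2182107) - 2359349) = (-281931 + (212/7 - 1/14*1750))*((2448913 + 2182107) - 2359349) = (-281931 + (212/7 - 125))*(4631020 - 2359349) = (-281931 - 663/7)*2271671 = -1974180/7*2271671 = -4484687454780/7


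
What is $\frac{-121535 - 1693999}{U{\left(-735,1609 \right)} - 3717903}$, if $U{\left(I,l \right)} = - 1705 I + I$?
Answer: $\frac{86454}{117403} \approx 0.73639$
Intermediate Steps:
$U{\left(I,l \right)} = - 1704 I$
$\frac{-121535 - 1693999}{U{\left(-735,1609 \right)} - 3717903} = \frac{-121535 - 1693999}{\left(-1704\right) \left(-735\right) - 3717903} = - \frac{1815534}{1252440 - 3717903} = - \frac{1815534}{-2465463} = \left(-1815534\right) \left(- \frac{1}{2465463}\right) = \frac{86454}{117403}$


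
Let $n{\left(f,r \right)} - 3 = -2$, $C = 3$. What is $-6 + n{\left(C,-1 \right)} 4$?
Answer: $-2$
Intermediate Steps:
$n{\left(f,r \right)} = 1$ ($n{\left(f,r \right)} = 3 - 2 = 1$)
$-6 + n{\left(C,-1 \right)} 4 = -6 + 1 \cdot 4 = -6 + 4 = -2$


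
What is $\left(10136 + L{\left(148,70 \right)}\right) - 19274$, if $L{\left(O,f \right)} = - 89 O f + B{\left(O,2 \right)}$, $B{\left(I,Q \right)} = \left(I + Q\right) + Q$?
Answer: $-931026$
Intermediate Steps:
$B{\left(I,Q \right)} = I + 2 Q$
$L{\left(O,f \right)} = 4 + O - 89 O f$ ($L{\left(O,f \right)} = - 89 O f + \left(O + 2 \cdot 2\right) = - 89 O f + \left(O + 4\right) = - 89 O f + \left(4 + O\right) = 4 + O - 89 O f$)
$\left(10136 + L{\left(148,70 \right)}\right) - 19274 = \left(10136 + \left(4 + 148 - 13172 \cdot 70\right)\right) - 19274 = \left(10136 + \left(4 + 148 - 922040\right)\right) - 19274 = \left(10136 - 921888\right) - 19274 = -911752 - 19274 = -931026$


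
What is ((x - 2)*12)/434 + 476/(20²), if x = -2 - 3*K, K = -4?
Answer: 30623/21700 ≈ 1.4112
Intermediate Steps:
x = 10 (x = -2 - 3*(-4) = -2 + 12 = 10)
((x - 2)*12)/434 + 476/(20²) = ((10 - 2)*12)/434 + 476/(20²) = (8*12)*(1/434) + 476/400 = 96*(1/434) + 476*(1/400) = 48/217 + 119/100 = 30623/21700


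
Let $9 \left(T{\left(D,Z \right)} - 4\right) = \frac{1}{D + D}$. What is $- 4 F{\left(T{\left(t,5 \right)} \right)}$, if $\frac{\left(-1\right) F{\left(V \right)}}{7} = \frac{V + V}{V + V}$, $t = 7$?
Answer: $28$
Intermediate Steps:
$T{\left(D,Z \right)} = 4 + \frac{1}{18 D}$ ($T{\left(D,Z \right)} = 4 + \frac{1}{9 \left(D + D\right)} = 4 + \frac{1}{9 \cdot 2 D} = 4 + \frac{\frac{1}{2} \frac{1}{D}}{9} = 4 + \frac{1}{18 D}$)
$F{\left(V \right)} = -7$ ($F{\left(V \right)} = - 7 \frac{V + V}{V + V} = - 7 \frac{2 V}{2 V} = - 7 \cdot 2 V \frac{1}{2 V} = \left(-7\right) 1 = -7$)
$- 4 F{\left(T{\left(t,5 \right)} \right)} = \left(-4\right) \left(-7\right) = 28$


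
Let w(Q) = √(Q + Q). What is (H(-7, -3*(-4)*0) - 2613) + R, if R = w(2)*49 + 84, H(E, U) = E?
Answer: -2438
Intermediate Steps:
w(Q) = √2*√Q (w(Q) = √(2*Q) = √2*√Q)
R = 182 (R = (√2*√2)*49 + 84 = 2*49 + 84 = 98 + 84 = 182)
(H(-7, -3*(-4)*0) - 2613) + R = (-7 - 2613) + 182 = -2620 + 182 = -2438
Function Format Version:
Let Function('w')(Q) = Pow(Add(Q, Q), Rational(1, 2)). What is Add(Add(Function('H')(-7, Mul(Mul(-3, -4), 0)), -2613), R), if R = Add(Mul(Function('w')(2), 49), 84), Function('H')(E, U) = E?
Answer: -2438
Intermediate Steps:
Function('w')(Q) = Mul(Pow(2, Rational(1, 2)), Pow(Q, Rational(1, 2))) (Function('w')(Q) = Pow(Mul(2, Q), Rational(1, 2)) = Mul(Pow(2, Rational(1, 2)), Pow(Q, Rational(1, 2))))
R = 182 (R = Add(Mul(Mul(Pow(2, Rational(1, 2)), Pow(2, Rational(1, 2))), 49), 84) = Add(Mul(2, 49), 84) = Add(98, 84) = 182)
Add(Add(Function('H')(-7, Mul(Mul(-3, -4), 0)), -2613), R) = Add(Add(-7, -2613), 182) = Add(-2620, 182) = -2438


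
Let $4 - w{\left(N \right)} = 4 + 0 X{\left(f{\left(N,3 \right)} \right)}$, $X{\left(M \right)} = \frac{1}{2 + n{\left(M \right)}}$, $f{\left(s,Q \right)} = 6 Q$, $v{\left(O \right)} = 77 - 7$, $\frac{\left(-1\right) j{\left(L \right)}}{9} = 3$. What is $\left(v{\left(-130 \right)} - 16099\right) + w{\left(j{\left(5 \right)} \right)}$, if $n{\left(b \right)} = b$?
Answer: $-16029$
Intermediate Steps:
$j{\left(L \right)} = -27$ ($j{\left(L \right)} = \left(-9\right) 3 = -27$)
$v{\left(O \right)} = 70$ ($v{\left(O \right)} = 77 - 7 = 70$)
$X{\left(M \right)} = \frac{1}{2 + M}$
$w{\left(N \right)} = 0$ ($w{\left(N \right)} = 4 - \left(4 + \frac{0}{2 + 6 \cdot 3}\right) = 4 - \left(4 + \frac{0}{2 + 18}\right) = 4 - \left(4 + \frac{0}{20}\right) = 4 - \left(4 + 0 \cdot \frac{1}{20}\right) = 4 - \left(4 + 0\right) = 4 - 4 = 0$)
$\left(v{\left(-130 \right)} - 16099\right) + w{\left(j{\left(5 \right)} \right)} = \left(70 - 16099\right) + 0 = -16029 + 0 = -16029$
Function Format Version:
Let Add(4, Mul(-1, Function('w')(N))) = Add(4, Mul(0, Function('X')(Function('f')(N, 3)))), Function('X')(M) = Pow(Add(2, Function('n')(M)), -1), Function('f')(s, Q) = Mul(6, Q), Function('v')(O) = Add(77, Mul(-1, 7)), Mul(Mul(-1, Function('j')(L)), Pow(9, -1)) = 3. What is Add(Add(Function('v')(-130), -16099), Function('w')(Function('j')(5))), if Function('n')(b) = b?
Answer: -16029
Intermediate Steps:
Function('j')(L) = -27 (Function('j')(L) = Mul(-9, 3) = -27)
Function('v')(O) = 70 (Function('v')(O) = Add(77, -7) = 70)
Function('X')(M) = Pow(Add(2, M), -1)
Function('w')(N) = 0 (Function('w')(N) = Add(4, Mul(-1, Add(4, Mul(0, Pow(Add(2, Mul(6, 3)), -1))))) = Add(4, Mul(-1, Add(4, Mul(0, Pow(Add(2, 18), -1))))) = Add(4, Mul(-1, Add(4, Mul(0, Pow(20, -1))))) = Add(4, Mul(-1, Add(4, Mul(0, Rational(1, 20))))) = Add(4, Mul(-1, Add(4, 0))) = Add(4, Mul(-1, 4)) = Add(4, -4) = 0)
Add(Add(Function('v')(-130), -16099), Function('w')(Function('j')(5))) = Add(Add(70, -16099), 0) = Add(-16029, 0) = -16029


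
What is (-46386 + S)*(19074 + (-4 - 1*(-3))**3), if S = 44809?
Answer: -30078121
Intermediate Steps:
(-46386 + S)*(19074 + (-4 - 1*(-3))**3) = (-46386 + 44809)*(19074 + (-4 - 1*(-3))**3) = -1577*(19074 + (-4 + 3)**3) = -1577*(19074 + (-1)**3) = -1577*(19074 - 1) = -1577*19073 = -30078121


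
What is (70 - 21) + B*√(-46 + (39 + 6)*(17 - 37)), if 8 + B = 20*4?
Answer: 49 + 72*I*√946 ≈ 49.0 + 2214.5*I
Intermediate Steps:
B = 72 (B = -8 + 20*4 = -8 + 80 = 72)
(70 - 21) + B*√(-46 + (39 + 6)*(17 - 37)) = (70 - 21) + 72*√(-46 + (39 + 6)*(17 - 37)) = 49 + 72*√(-46 + 45*(-20)) = 49 + 72*√(-46 - 900) = 49 + 72*√(-946) = 49 + 72*(I*√946) = 49 + 72*I*√946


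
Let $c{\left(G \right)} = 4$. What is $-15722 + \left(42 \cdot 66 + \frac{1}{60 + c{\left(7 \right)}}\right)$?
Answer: $- \frac{828799}{64} \approx -12950.0$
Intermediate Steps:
$-15722 + \left(42 \cdot 66 + \frac{1}{60 + c{\left(7 \right)}}\right) = -15722 + \left(42 \cdot 66 + \frac{1}{60 + 4}\right) = -15722 + \left(2772 + \frac{1}{64}\right) = -15722 + \frac{177409}{64} = - \frac{828799}{64}$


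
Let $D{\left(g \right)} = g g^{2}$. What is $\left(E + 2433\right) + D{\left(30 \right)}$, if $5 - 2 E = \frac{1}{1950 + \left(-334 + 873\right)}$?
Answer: $\frac{73264959}{2489} \approx 29436.0$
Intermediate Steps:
$D{\left(g \right)} = g^{3}$
$E = \frac{6222}{2489}$ ($E = \frac{5}{2} - \frac{1}{2 \left(1950 + \left(-334 + 873\right)\right)} = \frac{5}{2} - \frac{1}{2 \left(1950 + 539\right)} = \frac{5}{2} - \frac{1}{2 \cdot 2489} = \frac{5}{2} - \frac{1}{4978} = \frac{6222}{2489} \approx 2.4998$)
$\left(E + 2433\right) + D{\left(30 \right)} = \left(\frac{6222}{2489} + 2433\right) + 30^{3} = \frac{6061959}{2489} + 27000 = \frac{73264959}{2489}$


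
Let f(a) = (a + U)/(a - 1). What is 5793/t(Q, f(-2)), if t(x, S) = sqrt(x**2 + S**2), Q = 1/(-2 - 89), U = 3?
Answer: 1581489*sqrt(8290)/8290 ≈ 17370.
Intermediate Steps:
f(a) = (3 + a)/(-1 + a) (f(a) = (a + 3)/(a - 1) = (3 + a)/(-1 + a))
Q = -1/91 (Q = 1/(-91) = -1/91 ≈ -0.010989)
t(x, S) = sqrt(S**2 + x**2)
5793/t(Q, f(-2)) = 5793/(sqrt(((3 - 2)/(-1 - 2))**2 + (-1/91)**2)) = 5793/(sqrt((1/(-3))**2 + 1/8281)) = 5793/(sqrt((-1/3*1)**2 + 1/8281)) = 5793/(sqrt((-1/3)**2 + 1/8281)) = 5793/(sqrt(1/9 + 1/8281)) = 5793/(sqrt(8290/74529)) = 5793/((sqrt(8290)/273)) = 5793*(273*sqrt(8290)/8290) = 1581489*sqrt(8290)/8290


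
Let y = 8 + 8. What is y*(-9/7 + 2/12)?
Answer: -376/21 ≈ -17.905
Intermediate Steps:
y = 16
y*(-9/7 + 2/12) = 16*(-9/7 + 2/12) = 16*(-9*1/7 + 2*(1/12)) = 16*(-9/7 + 1/6) = 16*(-47/42) = -376/21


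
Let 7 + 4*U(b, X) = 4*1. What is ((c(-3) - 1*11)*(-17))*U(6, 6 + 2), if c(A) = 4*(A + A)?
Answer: -1785/4 ≈ -446.25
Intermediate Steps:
c(A) = 8*A (c(A) = 4*(2*A) = 8*A)
U(b, X) = -¾ (U(b, X) = -7/4 + (4*1)/4 = -7/4 + (¼)*4 = -7/4 + 1 = -¾)
((c(-3) - 1*11)*(-17))*U(6, 6 + 2) = ((8*(-3) - 1*11)*(-17))*(-¾) = ((-24 - 11)*(-17))*(-¾) = -35*(-17)*(-¾) = 595*(-¾) = -1785/4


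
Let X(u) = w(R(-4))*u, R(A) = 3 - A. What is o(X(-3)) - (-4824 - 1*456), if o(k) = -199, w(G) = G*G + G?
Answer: 5081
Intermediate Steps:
w(G) = G + G**2 (w(G) = G**2 + G = G + G**2)
X(u) = 56*u (X(u) = ((3 - 1*(-4))*(1 + (3 - 1*(-4))))*u = ((3 + 4)*(1 + (3 + 4)))*u = (7*(1 + 7))*u = (7*8)*u = 56*u)
o(X(-3)) - (-4824 - 1*456) = -199 - (-4824 - 1*456) = -199 - (-4824 - 456) = -199 - 1*(-5280) = -199 + 5280 = 5081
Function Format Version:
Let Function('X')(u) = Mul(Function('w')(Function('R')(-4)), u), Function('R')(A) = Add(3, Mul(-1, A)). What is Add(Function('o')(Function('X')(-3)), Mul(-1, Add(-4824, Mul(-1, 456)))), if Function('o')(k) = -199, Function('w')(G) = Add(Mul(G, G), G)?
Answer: 5081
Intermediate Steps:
Function('w')(G) = Add(G, Pow(G, 2)) (Function('w')(G) = Add(Pow(G, 2), G) = Add(G, Pow(G, 2)))
Function('X')(u) = Mul(56, u) (Function('X')(u) = Mul(Mul(Add(3, Mul(-1, -4)), Add(1, Add(3, Mul(-1, -4)))), u) = Mul(Mul(Add(3, 4), Add(1, Add(3, 4))), u) = Mul(Mul(7, Add(1, 7)), u) = Mul(Mul(7, 8), u) = Mul(56, u))
Add(Function('o')(Function('X')(-3)), Mul(-1, Add(-4824, Mul(-1, 456)))) = Add(-199, Mul(-1, Add(-4824, Mul(-1, 456)))) = Add(-199, Mul(-1, Add(-4824, -456))) = Add(-199, Mul(-1, -5280)) = Add(-199, 5280) = 5081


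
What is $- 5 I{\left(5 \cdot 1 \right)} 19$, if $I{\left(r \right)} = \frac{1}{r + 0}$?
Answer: $-19$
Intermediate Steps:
$I{\left(r \right)} = \frac{1}{r}$
$- 5 I{\left(5 \cdot 1 \right)} 19 = - \frac{5}{5 \cdot 1} \cdot 19 = - \frac{5}{5} \cdot 19 = \left(-5\right) \frac{1}{5} \cdot 19 = \left(-1\right) 19 = -19$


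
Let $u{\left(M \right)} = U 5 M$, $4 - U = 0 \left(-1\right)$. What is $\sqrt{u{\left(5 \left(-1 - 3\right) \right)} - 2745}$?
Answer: $i \sqrt{3145} \approx 56.08 i$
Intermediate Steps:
$U = 4$ ($U = 4 - 0 \left(-1\right) = 4 - 0 = 4 + 0 = 4$)
$u{\left(M \right)} = 20 M$ ($u{\left(M \right)} = 4 \cdot 5 M = 20 M$)
$\sqrt{u{\left(5 \left(-1 - 3\right) \right)} - 2745} = \sqrt{20 \cdot 5 \left(-1 - 3\right) - 2745} = \sqrt{20 \cdot 5 \left(-4\right) - 2745} = \sqrt{20 \left(-20\right) - 2745} = \sqrt{-400 - 2745} = \sqrt{-3145} = i \sqrt{3145}$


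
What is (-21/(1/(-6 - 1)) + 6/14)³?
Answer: 1099104768/343 ≈ 3.2044e+6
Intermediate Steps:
(-21/(1/(-6 - 1)) + 6/14)³ = (-21/(1/(-7)) + 6*(1/14))³ = (-21/(-⅐) + 3/7)³ = (-21*(-7) + 3/7)³ = (147 + 3/7)³ = (1032/7)³ = 1099104768/343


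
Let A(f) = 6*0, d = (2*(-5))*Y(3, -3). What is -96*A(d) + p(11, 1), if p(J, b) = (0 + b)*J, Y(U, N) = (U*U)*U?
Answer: 11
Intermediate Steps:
Y(U, N) = U³ (Y(U, N) = U²*U = U³)
d = -270 (d = (2*(-5))*3³ = -10*27 = -270)
p(J, b) = J*b (p(J, b) = b*J = J*b)
A(f) = 0
-96*A(d) + p(11, 1) = -96*0 + 11*1 = 0 + 11 = 11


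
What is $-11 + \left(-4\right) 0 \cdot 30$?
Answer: $-11$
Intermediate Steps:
$-11 + \left(-4\right) 0 \cdot 30 = -11 + 0 \cdot 30 = -11 + 0 = -11$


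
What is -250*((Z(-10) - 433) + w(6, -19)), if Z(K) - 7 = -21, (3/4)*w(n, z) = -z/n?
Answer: 996250/9 ≈ 1.1069e+5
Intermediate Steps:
w(n, z) = -4*z/(3*n) (w(n, z) = 4*(-z/n)/3 = -4*z/(3*n))
Z(K) = -14 (Z(K) = 7 - 21 = -14)
-250*((Z(-10) - 433) + w(6, -19)) = -250*((-14 - 433) - 4/3*(-19)/6) = -250*(-447 - 4/3*(-19)*⅙) = -250*(-447 + 38/9) = -250*(-3985/9) = 996250/9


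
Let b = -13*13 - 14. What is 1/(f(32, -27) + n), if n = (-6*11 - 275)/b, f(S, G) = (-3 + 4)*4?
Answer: 183/1073 ≈ 0.17055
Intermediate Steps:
f(S, G) = 4 (f(S, G) = 1*4 = 4)
b = -183 (b = -169 - 14 = -183)
n = 341/183 (n = (-6*11 - 275)/(-183) = (-66 - 275)*(-1/183) = -341*(-1/183) = 341/183 ≈ 1.8634)
1/(f(32, -27) + n) = 1/(4 + 341/183) = 1/(1073/183) = 183/1073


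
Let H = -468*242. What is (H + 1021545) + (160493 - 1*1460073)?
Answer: -391291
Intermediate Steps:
H = -113256
(H + 1021545) + (160493 - 1*1460073) = (-113256 + 1021545) + (160493 - 1*1460073) = 908289 + (160493 - 1460073) = 908289 - 1299580 = -391291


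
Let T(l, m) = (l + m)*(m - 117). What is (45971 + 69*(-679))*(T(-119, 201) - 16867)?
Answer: 8781520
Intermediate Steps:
T(l, m) = (-117 + m)*(l + m) (T(l, m) = (l + m)*(-117 + m) = (-117 + m)*(l + m))
(45971 + 69*(-679))*(T(-119, 201) - 16867) = (45971 + 69*(-679))*((201**2 - 117*(-119) - 117*201 - 119*201) - 16867) = (45971 - 46851)*((40401 + 13923 - 23517 - 23919) - 16867) = -880*(6888 - 16867) = -880*(-9979) = 8781520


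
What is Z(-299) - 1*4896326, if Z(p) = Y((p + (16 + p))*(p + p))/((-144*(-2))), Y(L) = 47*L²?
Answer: 39525385771/2 ≈ 1.9763e+10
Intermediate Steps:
Z(p) = 47*p²*(16 + 2*p)²/72 (Z(p) = (47*((p + (16 + p))*(p + p))²)/((-144*(-2))) = (47*((16 + 2*p)*(2*p))²)/288 = (47*(2*p*(16 + 2*p))²)*(1/288) = (47*(4*p²*(16 + 2*p)²))*(1/288) = (188*p²*(16 + 2*p)²)*(1/288) = 47*p²*(16 + 2*p)²/72)
Z(-299) - 1*4896326 = (47/18)*(-299)²*(8 - 299)² - 1*4896326 = (47/18)*89401*(-291)² - 4896326 = (47/18)*89401*84681 - 4896326 = 39535178423/2 - 4896326 = 39525385771/2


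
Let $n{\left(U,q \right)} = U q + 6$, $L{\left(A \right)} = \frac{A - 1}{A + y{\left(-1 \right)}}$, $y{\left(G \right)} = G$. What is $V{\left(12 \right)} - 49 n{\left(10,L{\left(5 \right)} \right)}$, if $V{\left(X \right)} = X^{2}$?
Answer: $-640$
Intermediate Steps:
$L{\left(A \right)} = 1$ ($L{\left(A \right)} = \frac{A - 1}{A - 1} = \frac{-1 + A}{-1 + A} = 1$)
$n{\left(U,q \right)} = 6 + U q$
$V{\left(12 \right)} - 49 n{\left(10,L{\left(5 \right)} \right)} = 12^{2} - 49 \left(6 + 10 \cdot 1\right) = 144 - 49 \left(6 + 10\right) = 144 - 784 = -640$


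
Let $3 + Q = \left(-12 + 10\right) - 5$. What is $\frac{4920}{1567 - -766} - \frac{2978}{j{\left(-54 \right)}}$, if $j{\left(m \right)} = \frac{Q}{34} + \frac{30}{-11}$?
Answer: $\frac{1301994838}{1318145} \approx 987.75$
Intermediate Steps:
$Q = -10$ ($Q = -3 + \left(\left(-12 + 10\right) - 5\right) = -3 - 7 = -10$)
$j{\left(m \right)} = - \frac{565}{187}$ ($j{\left(m \right)} = - \frac{10}{34} + \frac{30}{-11} = \left(-10\right) \frac{1}{34} + 30 \left(- \frac{1}{11}\right) = - \frac{5}{17} - \frac{30}{11} = - \frac{565}{187}$)
$\frac{4920}{1567 - -766} - \frac{2978}{j{\left(-54 \right)}} = \frac{4920}{1567 - -766} - \frac{2978}{- \frac{565}{187}} = \frac{4920}{1567 + 766} - - \frac{556886}{565} = \frac{4920}{2333} + \frac{556886}{565} = \frac{1301994838}{1318145}$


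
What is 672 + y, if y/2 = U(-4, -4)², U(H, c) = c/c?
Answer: 674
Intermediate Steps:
U(H, c) = 1
y = 2 (y = 2*1² = 2*1 = 2)
672 + y = 672 + 2 = 674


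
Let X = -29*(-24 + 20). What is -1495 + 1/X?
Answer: -173419/116 ≈ -1495.0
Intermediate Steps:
X = 116 (X = -29*(-4) = 116)
-1495 + 1/X = -1495 + 1/116 = -173419/116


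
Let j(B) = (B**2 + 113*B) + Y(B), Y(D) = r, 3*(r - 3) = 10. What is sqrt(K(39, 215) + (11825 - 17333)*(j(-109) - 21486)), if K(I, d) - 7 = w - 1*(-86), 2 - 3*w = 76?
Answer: sqrt(1086404043)/3 ≈ 10987.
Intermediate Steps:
w = -74/3 (w = 2/3 - 1/3*76 = 2/3 - 76/3 = -74/3 ≈ -24.667)
r = 19/3 (r = 3 + (1/3)*10 = 3 + 10/3 = 19/3 ≈ 6.3333)
Y(D) = 19/3
j(B) = 19/3 + B**2 + 113*B (j(B) = (B**2 + 113*B) + 19/3 = 19/3 + B**2 + 113*B)
K(I, d) = 205/3 (K(I, d) = 7 + (-74/3 - 1*(-86)) = 7 + (-74/3 + 86) = 7 + 184/3 = 205/3)
sqrt(K(39, 215) + (11825 - 17333)*(j(-109) - 21486)) = sqrt(205/3 + (11825 - 17333)*((19/3 + (-109)**2 + 113*(-109)) - 21486)) = sqrt(205/3 - 5508*((19/3 + 11881 - 12317) - 21486)) = sqrt(205/3 - 5508*(-1289/3 - 21486)) = sqrt(205/3 - 5508*(-65747/3)) = sqrt(205/3 + 120711492) = sqrt(362134681/3) = sqrt(1086404043)/3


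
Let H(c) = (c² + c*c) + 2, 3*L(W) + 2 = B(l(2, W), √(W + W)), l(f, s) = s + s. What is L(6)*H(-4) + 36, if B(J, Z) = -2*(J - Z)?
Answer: -776/3 + 136*√3/3 ≈ -180.15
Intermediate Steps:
l(f, s) = 2*s
B(J, Z) = -2*J + 2*Z
L(W) = -⅔ - 4*W/3 + 2*√2*√W/3 (L(W) = -⅔ + (-4*W + 2*√(W + W))/3 = -⅔ + (-4*W + 2*√(2*W))/3 = -⅔ + (-4*W + 2*(√2*√W))/3 = -⅔ + (-4*W + 2*√2*√W)/3 = -⅔ + (-4*W/3 + 2*√2*√W/3) = -⅔ - 4*W/3 + 2*√2*√W/3)
H(c) = 2 + 2*c² (H(c) = (c² + c²) + 2 = 2*c² + 2 = 2 + 2*c²)
L(6)*H(-4) + 36 = (-⅔ - 4/3*6 + 2*√2*√6/3)*(2 + 2*(-4)²) + 36 = (-⅔ - 8 + 4*√3/3)*(2 + 2*16) + 36 = (-26/3 + 4*√3/3)*(2 + 32) + 36 = (-26/3 + 4*√3/3)*34 + 36 = (-884/3 + 136*√3/3) + 36 = -776/3 + 136*√3/3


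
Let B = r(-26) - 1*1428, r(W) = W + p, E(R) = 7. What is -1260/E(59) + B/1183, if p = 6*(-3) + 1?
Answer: -214411/1183 ≈ -181.24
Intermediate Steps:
p = -17 (p = -18 + 1 = -17)
r(W) = -17 + W (r(W) = W - 17 = -17 + W)
B = -1471 (B = (-17 - 26) - 1*1428 = -43 - 1428 = -1471)
-1260/E(59) + B/1183 = -1260/7 - 1471/1183 = -1260*⅐ - 1471*1/1183 = -180 - 1471/1183 = -214411/1183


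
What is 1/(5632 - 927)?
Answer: 1/4705 ≈ 0.00021254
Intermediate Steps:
1/(5632 - 927) = 1/4705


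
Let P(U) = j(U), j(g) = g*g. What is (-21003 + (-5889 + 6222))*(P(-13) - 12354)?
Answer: 251863950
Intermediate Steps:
j(g) = g²
P(U) = U²
(-21003 + (-5889 + 6222))*(P(-13) - 12354) = (-21003 + (-5889 + 6222))*((-13)² - 12354) = (-21003 + 333)*(169 - 12354) = -20670*(-12185) = 251863950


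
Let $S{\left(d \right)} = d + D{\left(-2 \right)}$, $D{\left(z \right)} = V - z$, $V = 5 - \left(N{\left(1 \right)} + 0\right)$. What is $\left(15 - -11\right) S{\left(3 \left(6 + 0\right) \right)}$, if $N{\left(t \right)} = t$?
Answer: $624$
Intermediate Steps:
$V = 4$ ($V = 5 - \left(1 + 0\right) = 5 - 1 = 4$)
$D{\left(z \right)} = 4 - z$
$S{\left(d \right)} = 6 + d$ ($S{\left(d \right)} = d + \left(4 - -2\right) = d + \left(4 + 2\right) = d + 6 = 6 + d$)
$\left(15 - -11\right) S{\left(3 \left(6 + 0\right) \right)} = \left(15 - -11\right) \left(6 + 3 \left(6 + 0\right)\right) = \left(15 + 11\right) \left(6 + 3 \cdot 6\right) = 26 \left(6 + 18\right) = 26 \cdot 24 = 624$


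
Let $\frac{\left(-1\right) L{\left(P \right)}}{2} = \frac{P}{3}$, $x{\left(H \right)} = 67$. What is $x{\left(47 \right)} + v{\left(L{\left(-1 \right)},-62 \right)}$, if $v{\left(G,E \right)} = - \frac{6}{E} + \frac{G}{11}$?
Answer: $\frac{68702}{1023} \approx 67.157$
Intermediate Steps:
$L{\left(P \right)} = - \frac{2 P}{3}$ ($L{\left(P \right)} = - 2 \frac{P}{3} = - \frac{2 P}{3}$)
$v{\left(G,E \right)} = - \frac{6}{E} + \frac{G}{11}$ ($v{\left(G,E \right)} = - \frac{6}{E} + G \frac{1}{11} = - \frac{6}{E} + \frac{G}{11}$)
$x{\left(47 \right)} + v{\left(L{\left(-1 \right)},-62 \right)} = 67 + \left(- \frac{6}{-62} + \frac{\left(- \frac{2}{3}\right) \left(-1\right)}{11}\right) = 67 + \left(\left(-6\right) \left(- \frac{1}{62}\right) + \frac{1}{11} \cdot \frac{2}{3}\right) = 67 + \left(\frac{3}{31} + \frac{2}{33}\right) = 67 + \frac{161}{1023} = \frac{68702}{1023}$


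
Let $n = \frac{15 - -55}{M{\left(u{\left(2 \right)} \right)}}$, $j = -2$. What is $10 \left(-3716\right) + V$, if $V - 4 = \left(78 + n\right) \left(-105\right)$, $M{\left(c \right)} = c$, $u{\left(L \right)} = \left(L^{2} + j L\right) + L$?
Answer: $-49021$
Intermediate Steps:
$u{\left(L \right)} = L^{2} - L$ ($u{\left(L \right)} = \left(L^{2} - 2 L\right) + L = L^{2} - L$)
$n = 35$ ($n = \frac{15 - -55}{2 \left(-1 + 2\right)} = \frac{15 + 55}{2 \cdot 1} = \frac{70}{2} = 70 \cdot \frac{1}{2} = 35$)
$V = -11861$ ($V = 4 + \left(78 + 35\right) \left(-105\right) = 4 + 113 \left(-105\right) = 4 - 11865 = -11861$)
$10 \left(-3716\right) + V = 10 \left(-3716\right) - 11861 = -37160 - 11861 = -49021$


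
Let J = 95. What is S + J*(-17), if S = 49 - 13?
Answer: -1579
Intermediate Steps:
S = 36
S + J*(-17) = 36 + 95*(-17) = 36 - 1615 = -1579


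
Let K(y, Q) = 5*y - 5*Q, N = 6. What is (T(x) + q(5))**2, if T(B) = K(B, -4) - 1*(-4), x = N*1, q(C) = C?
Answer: 3481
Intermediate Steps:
K(y, Q) = -5*Q + 5*y
x = 6 (x = 6*1 = 6)
T(B) = 24 + 5*B (T(B) = (-5*(-4) + 5*B) - 1*(-4) = (20 + 5*B) + 4 = 24 + 5*B)
(T(x) + q(5))**2 = ((24 + 5*6) + 5)**2 = ((24 + 30) + 5)**2 = (54 + 5)**2 = 59**2 = 3481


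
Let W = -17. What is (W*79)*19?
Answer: -25517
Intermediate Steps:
(W*79)*19 = -17*79*19 = -1343*19 = -25517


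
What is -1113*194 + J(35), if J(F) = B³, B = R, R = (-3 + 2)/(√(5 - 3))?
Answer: -215922 - √2/4 ≈ -2.1592e+5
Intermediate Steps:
R = -√2/2 (R = -1/(√2) = -√2/2 ≈ -0.70711)
B = -√2/2 ≈ -0.70711
J(F) = -√2/4 (J(F) = (-√2/2)³ = -√2/4)
-1113*194 + J(35) = -1113*194 - √2/4 = -215922 - √2/4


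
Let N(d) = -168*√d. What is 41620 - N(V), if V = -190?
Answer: 41620 + 168*I*√190 ≈ 41620.0 + 2315.7*I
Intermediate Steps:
41620 - N(V) = 41620 - (-168)*√(-190) = 41620 - (-168)*I*√190 = 41620 + 168*I*√190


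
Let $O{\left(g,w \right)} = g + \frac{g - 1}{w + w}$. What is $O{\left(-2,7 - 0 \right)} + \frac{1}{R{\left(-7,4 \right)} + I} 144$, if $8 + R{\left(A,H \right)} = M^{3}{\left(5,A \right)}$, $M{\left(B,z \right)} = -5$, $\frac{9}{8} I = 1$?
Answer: $- \frac{55003}{16646} \approx -3.3043$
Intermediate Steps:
$I = \frac{8}{9}$ ($I = \frac{8}{9} \cdot 1 = \frac{8}{9} \approx 0.88889$)
$R{\left(A,H \right)} = -133$ ($R{\left(A,H \right)} = -8 + \left(-5\right)^{3} = -8 - 125 = -133$)
$O{\left(g,w \right)} = g + \frac{-1 + g}{2 w}$
$O{\left(-2,7 - 0 \right)} + \frac{1}{R{\left(-7,4 \right)} + I} 144 = \frac{-1 - 2 + 2 \left(-2\right) \left(7 - 0\right)}{2 \left(7 - 0\right)} + \frac{1}{-133 + \frac{8}{9}} \cdot 144 = \frac{-1 - 2 + 2 \left(-2\right) \left(7 + 0\right)}{2 \left(7 + 0\right)} + \frac{1}{- \frac{1189}{9}} \cdot 144 = \frac{-1 - 2 + 2 \left(-2\right) 7}{2 \cdot 7} - \frac{1296}{1189} = \frac{1}{2} \cdot \frac{1}{7} \left(-1 - 2 - 28\right) - \frac{1296}{1189} = \frac{1}{2} \cdot \frac{1}{7} \left(-31\right) - \frac{1296}{1189} = - \frac{31}{14} - \frac{1296}{1189} = - \frac{55003}{16646}$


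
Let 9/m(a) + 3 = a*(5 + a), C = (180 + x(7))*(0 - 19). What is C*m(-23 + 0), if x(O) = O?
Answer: -10659/137 ≈ -77.803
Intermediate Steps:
C = -3553 (C = (180 + 7)*(0 - 19) = 187*(-19) = -3553)
m(a) = 9/(-3 + a*(5 + a))
C*m(-23 + 0) = -31977/(-3 + (-23 + 0)² + 5*(-23 + 0)) = -31977/(-3 + (-23)² + 5*(-23)) = -31977/(-3 + 529 - 115) = -31977/411 = -3553*3/137 = -10659/137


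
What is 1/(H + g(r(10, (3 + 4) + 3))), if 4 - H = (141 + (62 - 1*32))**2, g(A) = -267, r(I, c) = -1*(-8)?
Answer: -1/29504 ≈ -3.3894e-5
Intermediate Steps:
r(I, c) = 8
H = -29237 (H = 4 - (141 + (62 - 1*32))**2 = 4 - (141 + (62 - 32))**2 = 4 - (141 + 30)**2 = 4 - 1*171**2 = 4 - 1*29241 = 4 - 29241 = -29237)
1/(H + g(r(10, (3 + 4) + 3))) = 1/(-29237 - 267) = 1/(-29504) = -1/29504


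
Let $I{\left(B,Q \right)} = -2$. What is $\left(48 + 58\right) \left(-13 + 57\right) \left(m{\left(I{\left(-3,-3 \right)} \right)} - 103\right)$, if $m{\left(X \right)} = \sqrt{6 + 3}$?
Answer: $-466400$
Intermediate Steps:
$m{\left(X \right)} = 3$ ($m{\left(X \right)} = \sqrt{9} = 3$)
$\left(48 + 58\right) \left(-13 + 57\right) \left(m{\left(I{\left(-3,-3 \right)} \right)} - 103\right) = \left(48 + 58\right) \left(-13 + 57\right) \left(3 - 103\right) = 106 \cdot 44 \left(-100\right) = 4664 \left(-100\right) = -466400$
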